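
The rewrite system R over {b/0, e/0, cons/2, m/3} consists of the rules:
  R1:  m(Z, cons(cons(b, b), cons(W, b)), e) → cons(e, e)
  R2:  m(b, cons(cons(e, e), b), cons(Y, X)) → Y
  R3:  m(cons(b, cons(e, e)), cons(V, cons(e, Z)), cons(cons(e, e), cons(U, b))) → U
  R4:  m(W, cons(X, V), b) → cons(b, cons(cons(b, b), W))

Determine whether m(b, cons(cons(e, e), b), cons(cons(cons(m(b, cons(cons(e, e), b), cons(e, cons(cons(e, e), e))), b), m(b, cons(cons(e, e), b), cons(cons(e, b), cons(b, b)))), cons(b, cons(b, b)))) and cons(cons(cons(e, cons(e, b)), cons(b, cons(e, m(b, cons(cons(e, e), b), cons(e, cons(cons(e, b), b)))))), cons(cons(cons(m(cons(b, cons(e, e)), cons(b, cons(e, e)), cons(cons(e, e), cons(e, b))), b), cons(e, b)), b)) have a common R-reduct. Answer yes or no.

no — NF(t₁) = cons(cons(e, b), cons(e, b)), NF(t₂) = cons(cons(cons(e, cons(e, b)), cons(b, cons(e, e))), cons(cons(cons(e, b), cons(e, b)), b))

Reduce t₁ = m(b, cons(cons(e, e), b), cons(cons(cons(m(b, cons(cons(e, e), b), cons(e, cons(cons(e, e), e))), b), m(b, cons(cons(e, e), b), cons(cons(e, b), cons(b, b)))), cons(b, cons(b, b)))):
1. m(b, cons(cons(e, e), b), cons(cons(cons(m(b, cons(cons(e, e), b), cons(e, cons(cons(e, e), e))), b), m(b, cons(cons(e, e), b), cons(cons(e, b), cons(b, b)))), cons(b, cons(b, b))))  →  cons(cons(m(b, cons(cons(e, e), b), cons(e, cons(cons(e, e), e))), b), m(b, cons(cons(e, e), b), cons(cons(e, b), cons(b, b))))   [R2 at ε]
2. cons(cons(m(b, cons(cons(e, e), b), cons(e, cons(cons(e, e), e))), b), m(b, cons(cons(e, e), b), cons(cons(e, b), cons(b, b))))  →  cons(cons(e, b), m(b, cons(cons(e, e), b), cons(cons(e, b), cons(b, b))))   [R2 at 1.1]
3. cons(cons(e, b), m(b, cons(cons(e, e), b), cons(cons(e, b), cons(b, b))))  →  cons(cons(e, b), cons(e, b))   [R2 at 2]

Reduce t₂ = cons(cons(cons(e, cons(e, b)), cons(b, cons(e, m(b, cons(cons(e, e), b), cons(e, cons(cons(e, b), b)))))), cons(cons(cons(m(cons(b, cons(e, e)), cons(b, cons(e, e)), cons(cons(e, e), cons(e, b))), b), cons(e, b)), b)):
1. cons(cons(cons(e, cons(e, b)), cons(b, cons(e, m(b, cons(cons(e, e), b), cons(e, cons(cons(e, b), b)))))), cons(cons(cons(m(cons(b, cons(e, e)), cons(b, cons(e, e)), cons(cons(e, e), cons(e, b))), b), cons(e, b)), b))  →  cons(cons(cons(e, cons(e, b)), cons(b, cons(e, e))), cons(cons(cons(m(cons(b, cons(e, e)), cons(b, cons(e, e)), cons(cons(e, e), cons(e, b))), b), cons(e, b)), b))   [R2 at 1.2.2.2]
2. cons(cons(cons(e, cons(e, b)), cons(b, cons(e, e))), cons(cons(cons(m(cons(b, cons(e, e)), cons(b, cons(e, e)), cons(cons(e, e), cons(e, b))), b), cons(e, b)), b))  →  cons(cons(cons(e, cons(e, b)), cons(b, cons(e, e))), cons(cons(cons(e, b), cons(e, b)), b))   [R3 at 2.1.1.1]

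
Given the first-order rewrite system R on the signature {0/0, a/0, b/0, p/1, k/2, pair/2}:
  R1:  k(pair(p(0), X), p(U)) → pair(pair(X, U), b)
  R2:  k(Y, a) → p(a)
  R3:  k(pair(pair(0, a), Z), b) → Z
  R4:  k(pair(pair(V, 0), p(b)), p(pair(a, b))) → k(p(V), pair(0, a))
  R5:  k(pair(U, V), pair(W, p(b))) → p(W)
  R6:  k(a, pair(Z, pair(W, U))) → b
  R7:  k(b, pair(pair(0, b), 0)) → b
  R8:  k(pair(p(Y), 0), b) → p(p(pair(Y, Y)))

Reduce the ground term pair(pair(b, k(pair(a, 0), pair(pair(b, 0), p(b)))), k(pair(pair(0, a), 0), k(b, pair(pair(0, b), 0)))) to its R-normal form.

1. pair(pair(b, k(pair(a, 0), pair(pair(b, 0), p(b)))), k(pair(pair(0, a), 0), k(b, pair(pair(0, b), 0))))  →  pair(pair(b, p(pair(b, 0))), k(pair(pair(0, a), 0), k(b, pair(pair(0, b), 0))))   [R5 at 1.2]
2. pair(pair(b, p(pair(b, 0))), k(pair(pair(0, a), 0), k(b, pair(pair(0, b), 0))))  →  pair(pair(b, p(pair(b, 0))), k(pair(pair(0, a), 0), b))   [R7 at 2.2]
3. pair(pair(b, p(pair(b, 0))), k(pair(pair(0, a), 0), b))  →  pair(pair(b, p(pair(b, 0))), 0)   [R3 at 2]

pair(pair(b, p(pair(b, 0))), 0)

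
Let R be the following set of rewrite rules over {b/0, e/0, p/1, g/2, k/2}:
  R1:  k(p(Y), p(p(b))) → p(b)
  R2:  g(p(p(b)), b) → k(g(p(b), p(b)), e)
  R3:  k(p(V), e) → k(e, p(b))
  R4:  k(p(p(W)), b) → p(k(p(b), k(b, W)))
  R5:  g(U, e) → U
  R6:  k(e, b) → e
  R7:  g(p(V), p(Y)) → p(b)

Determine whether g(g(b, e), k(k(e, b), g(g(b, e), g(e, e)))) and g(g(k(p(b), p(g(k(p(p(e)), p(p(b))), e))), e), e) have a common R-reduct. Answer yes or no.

no — NF(t₁) = b, NF(t₂) = p(b)

Reduce t₁ = g(g(b, e), k(k(e, b), g(g(b, e), g(e, e)))):
1. g(g(b, e), k(k(e, b), g(g(b, e), g(e, e))))  →  g(b, k(k(e, b), g(g(b, e), g(e, e))))   [R5 at 1]
2. g(b, k(k(e, b), g(g(b, e), g(e, e))))  →  g(b, k(e, g(g(b, e), g(e, e))))   [R6 at 2.1]
3. g(b, k(e, g(g(b, e), g(e, e))))  →  g(b, k(e, g(b, g(e, e))))   [R5 at 2.2.1]
4. g(b, k(e, g(b, g(e, e))))  →  g(b, k(e, g(b, e)))   [R5 at 2.2.2]
5. g(b, k(e, g(b, e)))  →  g(b, k(e, b))   [R5 at 2.2]
6. g(b, k(e, b))  →  g(b, e)   [R6 at 2]
7. g(b, e)  →  b   [R5 at ε]

Reduce t₂ = g(g(k(p(b), p(g(k(p(p(e)), p(p(b))), e))), e), e):
1. g(g(k(p(b), p(g(k(p(p(e)), p(p(b))), e))), e), e)  →  g(k(p(b), p(g(k(p(p(e)), p(p(b))), e))), e)   [R5 at ε]
2. g(k(p(b), p(g(k(p(p(e)), p(p(b))), e))), e)  →  k(p(b), p(g(k(p(p(e)), p(p(b))), e)))   [R5 at ε]
3. k(p(b), p(g(k(p(p(e)), p(p(b))), e)))  →  k(p(b), p(k(p(p(e)), p(p(b)))))   [R5 at 2.1]
4. k(p(b), p(k(p(p(e)), p(p(b)))))  →  k(p(b), p(p(b)))   [R1 at 2.1]
5. k(p(b), p(p(b)))  →  p(b)   [R1 at ε]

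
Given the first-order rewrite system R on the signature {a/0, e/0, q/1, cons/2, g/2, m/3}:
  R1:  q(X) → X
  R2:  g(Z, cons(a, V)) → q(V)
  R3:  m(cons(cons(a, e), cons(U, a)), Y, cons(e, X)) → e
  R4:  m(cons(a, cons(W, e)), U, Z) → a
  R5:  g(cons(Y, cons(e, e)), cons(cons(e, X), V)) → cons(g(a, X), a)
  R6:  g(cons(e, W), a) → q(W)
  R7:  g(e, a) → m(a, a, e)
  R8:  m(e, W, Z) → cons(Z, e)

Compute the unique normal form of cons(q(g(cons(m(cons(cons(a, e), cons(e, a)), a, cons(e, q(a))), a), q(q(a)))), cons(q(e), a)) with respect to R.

cons(a, cons(e, a))

1. cons(q(g(cons(m(cons(cons(a, e), cons(e, a)), a, cons(e, q(a))), a), q(q(a)))), cons(q(e), a))  →  cons(g(cons(m(cons(cons(a, e), cons(e, a)), a, cons(e, q(a))), a), q(q(a))), cons(q(e), a))   [R1 at 1]
2. cons(g(cons(m(cons(cons(a, e), cons(e, a)), a, cons(e, q(a))), a), q(q(a))), cons(q(e), a))  →  cons(g(cons(e, a), q(q(a))), cons(q(e), a))   [R3 at 1.1.1]
3. cons(g(cons(e, a), q(q(a))), cons(q(e), a))  →  cons(g(cons(e, a), q(a)), cons(q(e), a))   [R1 at 1.2]
4. cons(g(cons(e, a), q(a)), cons(q(e), a))  →  cons(g(cons(e, a), a), cons(q(e), a))   [R1 at 1.2]
5. cons(g(cons(e, a), a), cons(q(e), a))  →  cons(q(a), cons(q(e), a))   [R6 at 1]
6. cons(q(a), cons(q(e), a))  →  cons(a, cons(q(e), a))   [R1 at 1]
7. cons(a, cons(q(e), a))  →  cons(a, cons(e, a))   [R1 at 2.1]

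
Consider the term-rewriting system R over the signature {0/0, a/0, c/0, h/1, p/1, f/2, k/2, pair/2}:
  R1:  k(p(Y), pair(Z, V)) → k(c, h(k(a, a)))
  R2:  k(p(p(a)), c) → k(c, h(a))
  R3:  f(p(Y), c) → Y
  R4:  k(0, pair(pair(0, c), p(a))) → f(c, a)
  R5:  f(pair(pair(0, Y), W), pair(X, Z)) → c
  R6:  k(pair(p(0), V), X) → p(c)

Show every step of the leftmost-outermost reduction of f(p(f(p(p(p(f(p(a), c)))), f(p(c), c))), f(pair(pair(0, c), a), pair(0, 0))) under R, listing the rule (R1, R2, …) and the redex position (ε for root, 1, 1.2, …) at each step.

p(p(a))

1. f(p(f(p(p(p(f(p(a), c)))), f(p(c), c))), f(pair(pair(0, c), a), pair(0, 0)))  →  f(p(f(p(p(p(a))), f(p(c), c))), f(pair(pair(0, c), a), pair(0, 0)))   [R3 at 1.1.1.1.1.1]
2. f(p(f(p(p(p(a))), f(p(c), c))), f(pair(pair(0, c), a), pair(0, 0)))  →  f(p(f(p(p(p(a))), c)), f(pair(pair(0, c), a), pair(0, 0)))   [R3 at 1.1.2]
3. f(p(f(p(p(p(a))), c)), f(pair(pair(0, c), a), pair(0, 0)))  →  f(p(p(p(a))), f(pair(pair(0, c), a), pair(0, 0)))   [R3 at 1.1]
4. f(p(p(p(a))), f(pair(pair(0, c), a), pair(0, 0)))  →  f(p(p(p(a))), c)   [R5 at 2]
5. f(p(p(p(a))), c)  →  p(p(a))   [R3 at ε]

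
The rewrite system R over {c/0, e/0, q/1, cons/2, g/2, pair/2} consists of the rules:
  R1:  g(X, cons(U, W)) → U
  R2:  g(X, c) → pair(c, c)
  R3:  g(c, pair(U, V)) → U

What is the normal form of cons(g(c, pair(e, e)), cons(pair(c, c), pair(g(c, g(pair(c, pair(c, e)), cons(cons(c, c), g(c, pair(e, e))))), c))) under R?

cons(e, cons(pair(c, c), pair(c, c)))

1. cons(g(c, pair(e, e)), cons(pair(c, c), pair(g(c, g(pair(c, pair(c, e)), cons(cons(c, c), g(c, pair(e, e))))), c)))  →  cons(e, cons(pair(c, c), pair(g(c, g(pair(c, pair(c, e)), cons(cons(c, c), g(c, pair(e, e))))), c)))   [R3 at 1]
2. cons(e, cons(pair(c, c), pair(g(c, g(pair(c, pair(c, e)), cons(cons(c, c), g(c, pair(e, e))))), c)))  →  cons(e, cons(pair(c, c), pair(g(c, cons(c, c)), c)))   [R1 at 2.2.1.2]
3. cons(e, cons(pair(c, c), pair(g(c, cons(c, c)), c)))  →  cons(e, cons(pair(c, c), pair(c, c)))   [R1 at 2.2.1]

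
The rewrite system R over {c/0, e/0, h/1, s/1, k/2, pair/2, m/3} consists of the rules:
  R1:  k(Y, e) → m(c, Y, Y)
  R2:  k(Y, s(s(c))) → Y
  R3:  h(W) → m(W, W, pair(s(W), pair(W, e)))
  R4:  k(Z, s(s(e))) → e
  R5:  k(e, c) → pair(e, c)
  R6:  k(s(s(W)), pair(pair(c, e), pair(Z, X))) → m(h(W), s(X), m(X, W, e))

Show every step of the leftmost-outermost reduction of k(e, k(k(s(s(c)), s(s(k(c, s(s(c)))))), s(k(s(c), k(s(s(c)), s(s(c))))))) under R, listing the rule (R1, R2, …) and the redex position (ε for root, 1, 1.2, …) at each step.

1. k(e, k(k(s(s(c)), s(s(k(c, s(s(c)))))), s(k(s(c), k(s(s(c)), s(s(c)))))))  →  k(e, k(k(s(s(c)), s(s(c))), s(k(s(c), k(s(s(c)), s(s(c)))))))   [R2 at 2.1.2.1.1]
2. k(e, k(k(s(s(c)), s(s(c))), s(k(s(c), k(s(s(c)), s(s(c)))))))  →  k(e, k(s(s(c)), s(k(s(c), k(s(s(c)), s(s(c)))))))   [R2 at 2.1]
3. k(e, k(s(s(c)), s(k(s(c), k(s(s(c)), s(s(c)))))))  →  k(e, k(s(s(c)), s(k(s(c), s(s(c))))))   [R2 at 2.2.1.2]
4. k(e, k(s(s(c)), s(k(s(c), s(s(c))))))  →  k(e, k(s(s(c)), s(s(c))))   [R2 at 2.2.1]
5. k(e, k(s(s(c)), s(s(c))))  →  k(e, s(s(c)))   [R2 at 2]
6. k(e, s(s(c)))  →  e   [R2 at ε]

e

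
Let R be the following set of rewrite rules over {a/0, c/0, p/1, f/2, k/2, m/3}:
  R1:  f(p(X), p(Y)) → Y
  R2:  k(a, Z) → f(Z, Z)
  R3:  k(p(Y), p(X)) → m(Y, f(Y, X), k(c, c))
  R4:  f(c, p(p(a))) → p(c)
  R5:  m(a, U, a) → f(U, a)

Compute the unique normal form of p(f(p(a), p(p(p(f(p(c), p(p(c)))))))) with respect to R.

p(p(p(p(c))))

1. p(f(p(a), p(p(p(f(p(c), p(p(c))))))))  →  p(p(p(f(p(c), p(p(c))))))   [R1 at 1]
2. p(p(p(f(p(c), p(p(c))))))  →  p(p(p(p(c))))   [R1 at 1.1.1]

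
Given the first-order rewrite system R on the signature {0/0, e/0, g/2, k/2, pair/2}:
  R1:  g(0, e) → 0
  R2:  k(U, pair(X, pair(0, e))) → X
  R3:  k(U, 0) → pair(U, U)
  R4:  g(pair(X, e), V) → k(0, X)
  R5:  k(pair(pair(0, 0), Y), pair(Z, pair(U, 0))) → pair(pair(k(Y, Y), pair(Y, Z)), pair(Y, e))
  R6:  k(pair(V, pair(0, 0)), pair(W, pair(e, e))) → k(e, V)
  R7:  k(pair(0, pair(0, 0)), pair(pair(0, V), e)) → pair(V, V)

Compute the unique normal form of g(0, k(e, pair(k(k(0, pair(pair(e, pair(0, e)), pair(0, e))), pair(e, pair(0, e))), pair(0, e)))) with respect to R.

0

1. g(0, k(e, pair(k(k(0, pair(pair(e, pair(0, e)), pair(0, e))), pair(e, pair(0, e))), pair(0, e))))  →  g(0, k(k(0, pair(pair(e, pair(0, e)), pair(0, e))), pair(e, pair(0, e))))   [R2 at 2]
2. g(0, k(k(0, pair(pair(e, pair(0, e)), pair(0, e))), pair(e, pair(0, e))))  →  g(0, e)   [R2 at 2]
3. g(0, e)  →  0   [R1 at ε]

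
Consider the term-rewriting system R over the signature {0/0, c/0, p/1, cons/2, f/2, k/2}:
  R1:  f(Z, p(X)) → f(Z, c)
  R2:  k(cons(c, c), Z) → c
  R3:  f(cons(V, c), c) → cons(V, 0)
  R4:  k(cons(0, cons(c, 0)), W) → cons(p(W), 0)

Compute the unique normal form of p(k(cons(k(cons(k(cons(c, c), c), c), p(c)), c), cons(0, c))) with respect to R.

1. p(k(cons(k(cons(k(cons(c, c), c), c), p(c)), c), cons(0, c)))  →  p(k(cons(k(cons(c, c), p(c)), c), cons(0, c)))   [R2 at 1.1.1.1.1]
2. p(k(cons(k(cons(c, c), p(c)), c), cons(0, c)))  →  p(k(cons(c, c), cons(0, c)))   [R2 at 1.1.1]
3. p(k(cons(c, c), cons(0, c)))  →  p(c)   [R2 at 1]

p(c)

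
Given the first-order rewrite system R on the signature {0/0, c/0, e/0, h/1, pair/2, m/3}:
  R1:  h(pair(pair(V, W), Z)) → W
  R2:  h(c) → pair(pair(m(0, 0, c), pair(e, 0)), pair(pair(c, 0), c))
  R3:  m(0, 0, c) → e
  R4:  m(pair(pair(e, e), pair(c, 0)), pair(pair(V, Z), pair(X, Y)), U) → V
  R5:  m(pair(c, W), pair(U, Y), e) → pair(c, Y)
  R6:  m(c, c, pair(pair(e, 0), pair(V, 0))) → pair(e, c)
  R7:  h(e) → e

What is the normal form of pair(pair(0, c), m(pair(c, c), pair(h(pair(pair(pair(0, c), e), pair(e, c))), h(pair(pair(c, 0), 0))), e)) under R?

pair(pair(0, c), pair(c, 0))

1. pair(pair(0, c), m(pair(c, c), pair(h(pair(pair(pair(0, c), e), pair(e, c))), h(pair(pair(c, 0), 0))), e))  →  pair(pair(0, c), pair(c, h(pair(pair(c, 0), 0))))   [R5 at 2]
2. pair(pair(0, c), pair(c, h(pair(pair(c, 0), 0))))  →  pair(pair(0, c), pair(c, 0))   [R1 at 2.2]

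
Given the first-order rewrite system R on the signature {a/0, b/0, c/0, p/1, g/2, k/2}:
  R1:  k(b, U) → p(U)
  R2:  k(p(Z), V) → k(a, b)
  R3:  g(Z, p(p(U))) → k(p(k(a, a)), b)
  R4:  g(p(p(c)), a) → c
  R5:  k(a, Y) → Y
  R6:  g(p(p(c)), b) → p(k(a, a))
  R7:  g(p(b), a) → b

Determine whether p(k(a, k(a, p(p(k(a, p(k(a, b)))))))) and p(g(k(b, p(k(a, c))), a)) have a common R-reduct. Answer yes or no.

Reduce t₁ = p(k(a, k(a, p(p(k(a, p(k(a, b)))))))):
1. p(k(a, k(a, p(p(k(a, p(k(a, b))))))))  →  p(k(a, p(p(k(a, p(k(a, b)))))))   [R5 at 1]
2. p(k(a, p(p(k(a, p(k(a, b)))))))  →  p(p(p(k(a, p(k(a, b))))))   [R5 at 1]
3. p(p(p(k(a, p(k(a, b))))))  →  p(p(p(p(k(a, b)))))   [R5 at 1.1.1]
4. p(p(p(p(k(a, b)))))  →  p(p(p(p(b))))   [R5 at 1.1.1.1]

Reduce t₂ = p(g(k(b, p(k(a, c))), a)):
1. p(g(k(b, p(k(a, c))), a))  →  p(g(p(p(k(a, c))), a))   [R1 at 1.1]
2. p(g(p(p(k(a, c))), a))  →  p(g(p(p(c)), a))   [R5 at 1.1.1.1]
3. p(g(p(p(c)), a))  →  p(c)   [R4 at 1]

no — NF(t₁) = p(p(p(p(b)))), NF(t₂) = p(c)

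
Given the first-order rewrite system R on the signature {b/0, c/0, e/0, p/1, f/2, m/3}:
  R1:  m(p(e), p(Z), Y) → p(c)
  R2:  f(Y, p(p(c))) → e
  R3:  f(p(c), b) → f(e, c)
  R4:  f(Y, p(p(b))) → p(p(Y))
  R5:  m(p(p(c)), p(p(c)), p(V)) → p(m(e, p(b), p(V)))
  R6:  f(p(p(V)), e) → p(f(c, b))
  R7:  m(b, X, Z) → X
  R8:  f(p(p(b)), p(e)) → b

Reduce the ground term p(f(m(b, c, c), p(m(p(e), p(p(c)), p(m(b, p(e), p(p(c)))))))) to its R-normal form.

1. p(f(m(b, c, c), p(m(p(e), p(p(c)), p(m(b, p(e), p(p(c))))))))  →  p(f(c, p(m(p(e), p(p(c)), p(m(b, p(e), p(p(c))))))))   [R7 at 1.1]
2. p(f(c, p(m(p(e), p(p(c)), p(m(b, p(e), p(p(c))))))))  →  p(f(c, p(p(c))))   [R1 at 1.2.1]
3. p(f(c, p(p(c))))  →  p(e)   [R2 at 1]

p(e)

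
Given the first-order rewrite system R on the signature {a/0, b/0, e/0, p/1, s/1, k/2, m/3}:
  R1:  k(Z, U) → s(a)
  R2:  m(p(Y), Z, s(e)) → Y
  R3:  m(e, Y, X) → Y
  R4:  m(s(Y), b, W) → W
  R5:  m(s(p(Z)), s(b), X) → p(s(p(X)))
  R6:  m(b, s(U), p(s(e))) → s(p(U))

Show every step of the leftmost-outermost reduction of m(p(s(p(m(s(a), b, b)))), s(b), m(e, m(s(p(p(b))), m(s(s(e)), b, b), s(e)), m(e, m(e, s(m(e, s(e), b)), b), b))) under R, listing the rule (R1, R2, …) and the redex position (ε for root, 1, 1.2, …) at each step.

s(p(b))

1. m(p(s(p(m(s(a), b, b)))), s(b), m(e, m(s(p(p(b))), m(s(s(e)), b, b), s(e)), m(e, m(e, s(m(e, s(e), b)), b), b)))  →  m(p(s(p(b))), s(b), m(e, m(s(p(p(b))), m(s(s(e)), b, b), s(e)), m(e, m(e, s(m(e, s(e), b)), b), b)))   [R4 at 1.1.1.1]
2. m(p(s(p(b))), s(b), m(e, m(s(p(p(b))), m(s(s(e)), b, b), s(e)), m(e, m(e, s(m(e, s(e), b)), b), b)))  →  m(p(s(p(b))), s(b), m(s(p(p(b))), m(s(s(e)), b, b), s(e)))   [R3 at 3]
3. m(p(s(p(b))), s(b), m(s(p(p(b))), m(s(s(e)), b, b), s(e)))  →  m(p(s(p(b))), s(b), m(s(p(p(b))), b, s(e)))   [R4 at 3.2]
4. m(p(s(p(b))), s(b), m(s(p(p(b))), b, s(e)))  →  m(p(s(p(b))), s(b), s(e))   [R4 at 3]
5. m(p(s(p(b))), s(b), s(e))  →  s(p(b))   [R2 at ε]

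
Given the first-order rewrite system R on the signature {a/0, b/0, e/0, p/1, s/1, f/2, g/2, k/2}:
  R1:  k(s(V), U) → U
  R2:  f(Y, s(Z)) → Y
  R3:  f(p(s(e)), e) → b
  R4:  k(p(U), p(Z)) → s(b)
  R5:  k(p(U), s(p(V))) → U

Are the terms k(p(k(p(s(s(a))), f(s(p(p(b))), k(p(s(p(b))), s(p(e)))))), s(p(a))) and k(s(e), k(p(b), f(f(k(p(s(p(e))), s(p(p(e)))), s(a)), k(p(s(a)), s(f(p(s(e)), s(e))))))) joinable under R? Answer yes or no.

no — NF(t₁) = s(s(a)), NF(t₂) = b

Reduce t₁ = k(p(k(p(s(s(a))), f(s(p(p(b))), k(p(s(p(b))), s(p(e)))))), s(p(a))):
1. k(p(k(p(s(s(a))), f(s(p(p(b))), k(p(s(p(b))), s(p(e)))))), s(p(a)))  →  k(p(s(s(a))), f(s(p(p(b))), k(p(s(p(b))), s(p(e)))))   [R5 at ε]
2. k(p(s(s(a))), f(s(p(p(b))), k(p(s(p(b))), s(p(e)))))  →  k(p(s(s(a))), f(s(p(p(b))), s(p(b))))   [R5 at 2.2]
3. k(p(s(s(a))), f(s(p(p(b))), s(p(b))))  →  k(p(s(s(a))), s(p(p(b))))   [R2 at 2]
4. k(p(s(s(a))), s(p(p(b))))  →  s(s(a))   [R5 at ε]

Reduce t₂ = k(s(e), k(p(b), f(f(k(p(s(p(e))), s(p(p(e)))), s(a)), k(p(s(a)), s(f(p(s(e)), s(e))))))):
1. k(s(e), k(p(b), f(f(k(p(s(p(e))), s(p(p(e)))), s(a)), k(p(s(a)), s(f(p(s(e)), s(e)))))))  →  k(p(b), f(f(k(p(s(p(e))), s(p(p(e)))), s(a)), k(p(s(a)), s(f(p(s(e)), s(e))))))   [R1 at ε]
2. k(p(b), f(f(k(p(s(p(e))), s(p(p(e)))), s(a)), k(p(s(a)), s(f(p(s(e)), s(e))))))  →  k(p(b), f(k(p(s(p(e))), s(p(p(e)))), k(p(s(a)), s(f(p(s(e)), s(e))))))   [R2 at 2.1]
3. k(p(b), f(k(p(s(p(e))), s(p(p(e)))), k(p(s(a)), s(f(p(s(e)), s(e))))))  →  k(p(b), f(s(p(e)), k(p(s(a)), s(f(p(s(e)), s(e))))))   [R5 at 2.1]
4. k(p(b), f(s(p(e)), k(p(s(a)), s(f(p(s(e)), s(e))))))  →  k(p(b), f(s(p(e)), k(p(s(a)), s(p(s(e))))))   [R2 at 2.2.2.1]
5. k(p(b), f(s(p(e)), k(p(s(a)), s(p(s(e))))))  →  k(p(b), f(s(p(e)), s(a)))   [R5 at 2.2]
6. k(p(b), f(s(p(e)), s(a)))  →  k(p(b), s(p(e)))   [R2 at 2]
7. k(p(b), s(p(e)))  →  b   [R5 at ε]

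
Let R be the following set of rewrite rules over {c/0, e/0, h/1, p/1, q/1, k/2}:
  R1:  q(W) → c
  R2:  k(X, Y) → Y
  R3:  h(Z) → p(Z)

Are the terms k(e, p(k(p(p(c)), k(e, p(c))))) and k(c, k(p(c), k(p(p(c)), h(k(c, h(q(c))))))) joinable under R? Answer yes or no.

Reduce t₁ = k(e, p(k(p(p(c)), k(e, p(c))))):
1. k(e, p(k(p(p(c)), k(e, p(c)))))  →  p(k(p(p(c)), k(e, p(c))))   [R2 at ε]
2. p(k(p(p(c)), k(e, p(c))))  →  p(k(e, p(c)))   [R2 at 1]
3. p(k(e, p(c)))  →  p(p(c))   [R2 at 1]

Reduce t₂ = k(c, k(p(c), k(p(p(c)), h(k(c, h(q(c))))))):
1. k(c, k(p(c), k(p(p(c)), h(k(c, h(q(c)))))))  →  k(p(c), k(p(p(c)), h(k(c, h(q(c))))))   [R2 at ε]
2. k(p(c), k(p(p(c)), h(k(c, h(q(c))))))  →  k(p(p(c)), h(k(c, h(q(c)))))   [R2 at ε]
3. k(p(p(c)), h(k(c, h(q(c)))))  →  h(k(c, h(q(c))))   [R2 at ε]
4. h(k(c, h(q(c))))  →  p(k(c, h(q(c))))   [R3 at ε]
5. p(k(c, h(q(c))))  →  p(h(q(c)))   [R2 at 1]
6. p(h(q(c)))  →  p(p(q(c)))   [R3 at 1]
7. p(p(q(c)))  →  p(p(c))   [R1 at 1.1]

yes — NF(t₁) = p(p(c)), NF(t₂) = p(p(c))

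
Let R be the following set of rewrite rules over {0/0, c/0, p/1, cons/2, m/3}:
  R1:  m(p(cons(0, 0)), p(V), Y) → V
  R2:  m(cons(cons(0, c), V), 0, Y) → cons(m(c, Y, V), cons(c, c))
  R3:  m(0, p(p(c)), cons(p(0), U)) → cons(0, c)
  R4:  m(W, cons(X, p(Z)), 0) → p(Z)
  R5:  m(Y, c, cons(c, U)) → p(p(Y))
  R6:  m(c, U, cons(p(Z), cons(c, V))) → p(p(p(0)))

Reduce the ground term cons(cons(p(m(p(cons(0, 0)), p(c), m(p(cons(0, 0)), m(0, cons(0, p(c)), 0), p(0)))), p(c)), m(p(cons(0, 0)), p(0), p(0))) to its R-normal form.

cons(cons(p(c), p(c)), 0)

1. cons(cons(p(m(p(cons(0, 0)), p(c), m(p(cons(0, 0)), m(0, cons(0, p(c)), 0), p(0)))), p(c)), m(p(cons(0, 0)), p(0), p(0)))  →  cons(cons(p(c), p(c)), m(p(cons(0, 0)), p(0), p(0)))   [R1 at 1.1.1]
2. cons(cons(p(c), p(c)), m(p(cons(0, 0)), p(0), p(0)))  →  cons(cons(p(c), p(c)), 0)   [R1 at 2]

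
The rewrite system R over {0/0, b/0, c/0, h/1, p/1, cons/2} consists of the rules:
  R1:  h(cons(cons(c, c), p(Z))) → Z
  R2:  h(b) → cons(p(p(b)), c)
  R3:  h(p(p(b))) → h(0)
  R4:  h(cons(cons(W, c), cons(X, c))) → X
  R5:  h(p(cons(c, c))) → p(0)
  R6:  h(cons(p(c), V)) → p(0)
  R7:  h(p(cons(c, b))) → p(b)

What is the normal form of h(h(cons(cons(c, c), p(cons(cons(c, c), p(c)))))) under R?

1. h(h(cons(cons(c, c), p(cons(cons(c, c), p(c))))))  →  h(cons(cons(c, c), p(c)))   [R1 at 1]
2. h(cons(cons(c, c), p(c)))  →  c   [R1 at ε]

c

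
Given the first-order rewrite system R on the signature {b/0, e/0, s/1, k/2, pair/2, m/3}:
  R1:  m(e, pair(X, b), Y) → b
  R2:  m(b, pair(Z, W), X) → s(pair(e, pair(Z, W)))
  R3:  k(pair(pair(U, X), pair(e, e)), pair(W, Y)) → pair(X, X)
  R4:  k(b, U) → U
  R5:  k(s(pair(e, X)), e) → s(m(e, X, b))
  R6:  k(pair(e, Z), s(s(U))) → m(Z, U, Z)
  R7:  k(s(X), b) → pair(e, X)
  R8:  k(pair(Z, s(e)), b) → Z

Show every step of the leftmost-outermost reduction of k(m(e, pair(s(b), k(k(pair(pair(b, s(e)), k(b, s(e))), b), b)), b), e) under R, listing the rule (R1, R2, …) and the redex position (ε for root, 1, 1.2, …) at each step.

1. k(m(e, pair(s(b), k(k(pair(pair(b, s(e)), k(b, s(e))), b), b)), b), e)  →  k(m(e, pair(s(b), k(k(pair(pair(b, s(e)), s(e)), b), b)), b), e)   [R4 at 1.2.2.1.1.2]
2. k(m(e, pair(s(b), k(k(pair(pair(b, s(e)), s(e)), b), b)), b), e)  →  k(m(e, pair(s(b), k(pair(b, s(e)), b)), b), e)   [R8 at 1.2.2.1]
3. k(m(e, pair(s(b), k(pair(b, s(e)), b)), b), e)  →  k(m(e, pair(s(b), b), b), e)   [R8 at 1.2.2]
4. k(m(e, pair(s(b), b), b), e)  →  k(b, e)   [R1 at 1]
5. k(b, e)  →  e   [R4 at ε]

e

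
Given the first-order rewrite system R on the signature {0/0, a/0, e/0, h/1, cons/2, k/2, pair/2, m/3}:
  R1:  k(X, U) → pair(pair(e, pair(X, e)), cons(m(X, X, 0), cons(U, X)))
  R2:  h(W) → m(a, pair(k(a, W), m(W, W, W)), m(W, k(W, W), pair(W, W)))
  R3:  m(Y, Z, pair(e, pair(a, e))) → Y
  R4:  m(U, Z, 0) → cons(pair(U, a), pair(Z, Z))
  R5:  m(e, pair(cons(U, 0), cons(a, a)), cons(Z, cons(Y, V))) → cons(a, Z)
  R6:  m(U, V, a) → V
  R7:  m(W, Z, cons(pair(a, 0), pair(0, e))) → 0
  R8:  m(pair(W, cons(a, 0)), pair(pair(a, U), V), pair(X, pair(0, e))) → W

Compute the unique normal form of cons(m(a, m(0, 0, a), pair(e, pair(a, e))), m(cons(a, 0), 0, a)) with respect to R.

1. cons(m(a, m(0, 0, a), pair(e, pair(a, e))), m(cons(a, 0), 0, a))  →  cons(a, m(cons(a, 0), 0, a))   [R3 at 1]
2. cons(a, m(cons(a, 0), 0, a))  →  cons(a, 0)   [R6 at 2]

cons(a, 0)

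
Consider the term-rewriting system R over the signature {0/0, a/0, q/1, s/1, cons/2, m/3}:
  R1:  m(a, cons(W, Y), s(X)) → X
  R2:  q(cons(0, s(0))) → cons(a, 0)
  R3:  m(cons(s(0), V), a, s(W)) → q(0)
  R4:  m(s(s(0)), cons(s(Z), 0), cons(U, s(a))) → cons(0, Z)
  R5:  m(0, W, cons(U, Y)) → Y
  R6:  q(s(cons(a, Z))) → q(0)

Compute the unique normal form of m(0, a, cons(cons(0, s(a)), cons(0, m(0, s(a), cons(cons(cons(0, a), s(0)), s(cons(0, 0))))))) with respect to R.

1. m(0, a, cons(cons(0, s(a)), cons(0, m(0, s(a), cons(cons(cons(0, a), s(0)), s(cons(0, 0)))))))  →  cons(0, m(0, s(a), cons(cons(cons(0, a), s(0)), s(cons(0, 0)))))   [R5 at ε]
2. cons(0, m(0, s(a), cons(cons(cons(0, a), s(0)), s(cons(0, 0)))))  →  cons(0, s(cons(0, 0)))   [R5 at 2]

cons(0, s(cons(0, 0)))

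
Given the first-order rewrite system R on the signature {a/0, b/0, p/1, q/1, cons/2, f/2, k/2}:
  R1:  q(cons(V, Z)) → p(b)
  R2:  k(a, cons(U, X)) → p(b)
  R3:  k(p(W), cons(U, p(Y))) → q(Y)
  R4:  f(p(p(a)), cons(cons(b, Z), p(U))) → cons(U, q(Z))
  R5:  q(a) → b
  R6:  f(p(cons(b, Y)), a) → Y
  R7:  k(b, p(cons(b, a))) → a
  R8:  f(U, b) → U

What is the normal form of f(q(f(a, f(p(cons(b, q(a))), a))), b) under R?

1. f(q(f(a, f(p(cons(b, q(a))), a))), b)  →  q(f(a, f(p(cons(b, q(a))), a)))   [R8 at ε]
2. q(f(a, f(p(cons(b, q(a))), a)))  →  q(f(a, q(a)))   [R6 at 1.2]
3. q(f(a, q(a)))  →  q(f(a, b))   [R5 at 1.2]
4. q(f(a, b))  →  q(a)   [R8 at 1]
5. q(a)  →  b   [R5 at ε]

b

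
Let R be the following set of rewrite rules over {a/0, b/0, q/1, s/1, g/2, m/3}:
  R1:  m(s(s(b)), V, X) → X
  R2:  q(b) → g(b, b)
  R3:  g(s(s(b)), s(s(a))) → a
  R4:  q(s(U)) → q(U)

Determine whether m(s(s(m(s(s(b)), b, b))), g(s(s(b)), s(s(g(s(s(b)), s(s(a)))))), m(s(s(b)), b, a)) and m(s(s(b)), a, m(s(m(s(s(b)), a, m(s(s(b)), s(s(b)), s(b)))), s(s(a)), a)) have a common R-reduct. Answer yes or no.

Reduce t₁ = m(s(s(m(s(s(b)), b, b))), g(s(s(b)), s(s(g(s(s(b)), s(s(a)))))), m(s(s(b)), b, a)):
1. m(s(s(m(s(s(b)), b, b))), g(s(s(b)), s(s(g(s(s(b)), s(s(a)))))), m(s(s(b)), b, a))  →  m(s(s(b)), g(s(s(b)), s(s(g(s(s(b)), s(s(a)))))), m(s(s(b)), b, a))   [R1 at 1.1.1]
2. m(s(s(b)), g(s(s(b)), s(s(g(s(s(b)), s(s(a)))))), m(s(s(b)), b, a))  →  m(s(s(b)), b, a)   [R1 at ε]
3. m(s(s(b)), b, a)  →  a   [R1 at ε]

Reduce t₂ = m(s(s(b)), a, m(s(m(s(s(b)), a, m(s(s(b)), s(s(b)), s(b)))), s(s(a)), a)):
1. m(s(s(b)), a, m(s(m(s(s(b)), a, m(s(s(b)), s(s(b)), s(b)))), s(s(a)), a))  →  m(s(m(s(s(b)), a, m(s(s(b)), s(s(b)), s(b)))), s(s(a)), a)   [R1 at ε]
2. m(s(m(s(s(b)), a, m(s(s(b)), s(s(b)), s(b)))), s(s(a)), a)  →  m(s(m(s(s(b)), s(s(b)), s(b))), s(s(a)), a)   [R1 at 1.1]
3. m(s(m(s(s(b)), s(s(b)), s(b))), s(s(a)), a)  →  m(s(s(b)), s(s(a)), a)   [R1 at 1.1]
4. m(s(s(b)), s(s(a)), a)  →  a   [R1 at ε]

yes — NF(t₁) = a, NF(t₂) = a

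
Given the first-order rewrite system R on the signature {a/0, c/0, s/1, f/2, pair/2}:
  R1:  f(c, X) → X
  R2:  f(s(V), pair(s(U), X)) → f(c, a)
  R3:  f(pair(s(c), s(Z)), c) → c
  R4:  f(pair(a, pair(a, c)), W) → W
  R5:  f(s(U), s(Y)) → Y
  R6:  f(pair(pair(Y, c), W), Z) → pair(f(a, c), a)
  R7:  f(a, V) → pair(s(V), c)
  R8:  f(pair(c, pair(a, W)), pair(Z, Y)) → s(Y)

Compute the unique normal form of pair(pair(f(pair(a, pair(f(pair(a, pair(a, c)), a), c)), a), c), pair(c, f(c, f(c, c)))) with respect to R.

1. pair(pair(f(pair(a, pair(f(pair(a, pair(a, c)), a), c)), a), c), pair(c, f(c, f(c, c))))  →  pair(pair(f(pair(a, pair(a, c)), a), c), pair(c, f(c, f(c, c))))   [R4 at 1.1.1.2.1]
2. pair(pair(f(pair(a, pair(a, c)), a), c), pair(c, f(c, f(c, c))))  →  pair(pair(a, c), pair(c, f(c, f(c, c))))   [R4 at 1.1]
3. pair(pair(a, c), pair(c, f(c, f(c, c))))  →  pair(pair(a, c), pair(c, f(c, c)))   [R1 at 2.2]
4. pair(pair(a, c), pair(c, f(c, c)))  →  pair(pair(a, c), pair(c, c))   [R1 at 2.2]

pair(pair(a, c), pair(c, c))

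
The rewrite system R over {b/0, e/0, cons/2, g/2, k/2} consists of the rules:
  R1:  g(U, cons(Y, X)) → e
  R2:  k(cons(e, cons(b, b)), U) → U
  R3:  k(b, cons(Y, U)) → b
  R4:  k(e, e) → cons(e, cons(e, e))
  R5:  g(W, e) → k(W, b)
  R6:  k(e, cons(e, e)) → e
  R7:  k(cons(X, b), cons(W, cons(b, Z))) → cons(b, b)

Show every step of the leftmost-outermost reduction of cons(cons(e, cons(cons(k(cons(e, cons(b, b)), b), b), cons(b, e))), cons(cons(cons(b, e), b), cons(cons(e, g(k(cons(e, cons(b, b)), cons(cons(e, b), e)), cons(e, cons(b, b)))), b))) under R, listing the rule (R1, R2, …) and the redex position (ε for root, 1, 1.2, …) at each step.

1. cons(cons(e, cons(cons(k(cons(e, cons(b, b)), b), b), cons(b, e))), cons(cons(cons(b, e), b), cons(cons(e, g(k(cons(e, cons(b, b)), cons(cons(e, b), e)), cons(e, cons(b, b)))), b)))  →  cons(cons(e, cons(cons(b, b), cons(b, e))), cons(cons(cons(b, e), b), cons(cons(e, g(k(cons(e, cons(b, b)), cons(cons(e, b), e)), cons(e, cons(b, b)))), b)))   [R2 at 1.2.1.1]
2. cons(cons(e, cons(cons(b, b), cons(b, e))), cons(cons(cons(b, e), b), cons(cons(e, g(k(cons(e, cons(b, b)), cons(cons(e, b), e)), cons(e, cons(b, b)))), b)))  →  cons(cons(e, cons(cons(b, b), cons(b, e))), cons(cons(cons(b, e), b), cons(cons(e, e), b)))   [R1 at 2.2.1.2]

cons(cons(e, cons(cons(b, b), cons(b, e))), cons(cons(cons(b, e), b), cons(cons(e, e), b)))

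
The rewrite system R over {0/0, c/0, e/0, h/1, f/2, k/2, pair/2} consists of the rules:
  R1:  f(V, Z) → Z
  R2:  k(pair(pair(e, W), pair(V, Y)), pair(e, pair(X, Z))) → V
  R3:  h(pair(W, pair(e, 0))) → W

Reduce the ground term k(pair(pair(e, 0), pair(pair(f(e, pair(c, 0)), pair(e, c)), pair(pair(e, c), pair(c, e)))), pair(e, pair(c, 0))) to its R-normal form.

pair(pair(c, 0), pair(e, c))

1. k(pair(pair(e, 0), pair(pair(f(e, pair(c, 0)), pair(e, c)), pair(pair(e, c), pair(c, e)))), pair(e, pair(c, 0)))  →  pair(f(e, pair(c, 0)), pair(e, c))   [R2 at ε]
2. pair(f(e, pair(c, 0)), pair(e, c))  →  pair(pair(c, 0), pair(e, c))   [R1 at 1]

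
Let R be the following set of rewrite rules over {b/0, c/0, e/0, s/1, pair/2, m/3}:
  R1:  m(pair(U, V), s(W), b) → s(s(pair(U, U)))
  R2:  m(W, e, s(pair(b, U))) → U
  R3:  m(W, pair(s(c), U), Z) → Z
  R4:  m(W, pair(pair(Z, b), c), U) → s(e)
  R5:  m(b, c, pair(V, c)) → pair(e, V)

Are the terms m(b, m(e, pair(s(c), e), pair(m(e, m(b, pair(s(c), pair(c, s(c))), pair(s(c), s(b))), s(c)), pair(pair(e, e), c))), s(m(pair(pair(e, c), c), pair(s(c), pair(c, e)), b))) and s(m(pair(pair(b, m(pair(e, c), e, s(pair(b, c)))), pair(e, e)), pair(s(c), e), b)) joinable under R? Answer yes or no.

Reduce t₁ = m(b, m(e, pair(s(c), e), pair(m(e, m(b, pair(s(c), pair(c, s(c))), pair(s(c), s(b))), s(c)), pair(pair(e, e), c))), s(m(pair(pair(e, c), c), pair(s(c), pair(c, e)), b))):
1. m(b, m(e, pair(s(c), e), pair(m(e, m(b, pair(s(c), pair(c, s(c))), pair(s(c), s(b))), s(c)), pair(pair(e, e), c))), s(m(pair(pair(e, c), c), pair(s(c), pair(c, e)), b)))  →  m(b, pair(m(e, m(b, pair(s(c), pair(c, s(c))), pair(s(c), s(b))), s(c)), pair(pair(e, e), c)), s(m(pair(pair(e, c), c), pair(s(c), pair(c, e)), b)))   [R3 at 2]
2. m(b, pair(m(e, m(b, pair(s(c), pair(c, s(c))), pair(s(c), s(b))), s(c)), pair(pair(e, e), c)), s(m(pair(pair(e, c), c), pair(s(c), pair(c, e)), b)))  →  m(b, pair(m(e, pair(s(c), s(b)), s(c)), pair(pair(e, e), c)), s(m(pair(pair(e, c), c), pair(s(c), pair(c, e)), b)))   [R3 at 2.1.2]
3. m(b, pair(m(e, pair(s(c), s(b)), s(c)), pair(pair(e, e), c)), s(m(pair(pair(e, c), c), pair(s(c), pair(c, e)), b)))  →  m(b, pair(s(c), pair(pair(e, e), c)), s(m(pair(pair(e, c), c), pair(s(c), pair(c, e)), b)))   [R3 at 2.1]
4. m(b, pair(s(c), pair(pair(e, e), c)), s(m(pair(pair(e, c), c), pair(s(c), pair(c, e)), b)))  →  s(m(pair(pair(e, c), c), pair(s(c), pair(c, e)), b))   [R3 at ε]
5. s(m(pair(pair(e, c), c), pair(s(c), pair(c, e)), b))  →  s(b)   [R3 at 1]

Reduce t₂ = s(m(pair(pair(b, m(pair(e, c), e, s(pair(b, c)))), pair(e, e)), pair(s(c), e), b)):
1. s(m(pair(pair(b, m(pair(e, c), e, s(pair(b, c)))), pair(e, e)), pair(s(c), e), b))  →  s(b)   [R3 at 1]

yes — NF(t₁) = s(b), NF(t₂) = s(b)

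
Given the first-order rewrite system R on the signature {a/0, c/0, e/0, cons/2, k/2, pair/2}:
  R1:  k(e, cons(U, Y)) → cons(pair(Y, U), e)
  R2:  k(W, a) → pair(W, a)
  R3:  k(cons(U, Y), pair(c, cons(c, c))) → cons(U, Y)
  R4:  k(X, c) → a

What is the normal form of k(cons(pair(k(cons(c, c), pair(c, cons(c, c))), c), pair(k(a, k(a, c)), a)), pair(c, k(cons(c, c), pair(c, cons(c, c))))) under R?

1. k(cons(pair(k(cons(c, c), pair(c, cons(c, c))), c), pair(k(a, k(a, c)), a)), pair(c, k(cons(c, c), pair(c, cons(c, c)))))  →  k(cons(pair(cons(c, c), c), pair(k(a, k(a, c)), a)), pair(c, k(cons(c, c), pair(c, cons(c, c)))))   [R3 at 1.1.1]
2. k(cons(pair(cons(c, c), c), pair(k(a, k(a, c)), a)), pair(c, k(cons(c, c), pair(c, cons(c, c)))))  →  k(cons(pair(cons(c, c), c), pair(k(a, a), a)), pair(c, k(cons(c, c), pair(c, cons(c, c)))))   [R4 at 1.2.1.2]
3. k(cons(pair(cons(c, c), c), pair(k(a, a), a)), pair(c, k(cons(c, c), pair(c, cons(c, c)))))  →  k(cons(pair(cons(c, c), c), pair(pair(a, a), a)), pair(c, k(cons(c, c), pair(c, cons(c, c)))))   [R2 at 1.2.1]
4. k(cons(pair(cons(c, c), c), pair(pair(a, a), a)), pair(c, k(cons(c, c), pair(c, cons(c, c)))))  →  k(cons(pair(cons(c, c), c), pair(pair(a, a), a)), pair(c, cons(c, c)))   [R3 at 2.2]
5. k(cons(pair(cons(c, c), c), pair(pair(a, a), a)), pair(c, cons(c, c)))  →  cons(pair(cons(c, c), c), pair(pair(a, a), a))   [R3 at ε]

cons(pair(cons(c, c), c), pair(pair(a, a), a))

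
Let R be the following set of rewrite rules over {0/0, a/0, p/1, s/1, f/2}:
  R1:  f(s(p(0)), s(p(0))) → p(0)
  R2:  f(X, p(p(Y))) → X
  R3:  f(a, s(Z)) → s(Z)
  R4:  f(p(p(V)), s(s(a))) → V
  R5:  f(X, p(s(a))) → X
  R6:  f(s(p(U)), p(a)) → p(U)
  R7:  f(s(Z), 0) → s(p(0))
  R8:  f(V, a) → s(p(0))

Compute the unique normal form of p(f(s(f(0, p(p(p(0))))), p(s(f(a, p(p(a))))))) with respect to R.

p(s(0))

1. p(f(s(f(0, p(p(p(0))))), p(s(f(a, p(p(a)))))))  →  p(f(s(0), p(s(f(a, p(p(a)))))))   [R2 at 1.1.1]
2. p(f(s(0), p(s(f(a, p(p(a)))))))  →  p(f(s(0), p(s(a))))   [R2 at 1.2.1.1]
3. p(f(s(0), p(s(a))))  →  p(s(0))   [R5 at 1]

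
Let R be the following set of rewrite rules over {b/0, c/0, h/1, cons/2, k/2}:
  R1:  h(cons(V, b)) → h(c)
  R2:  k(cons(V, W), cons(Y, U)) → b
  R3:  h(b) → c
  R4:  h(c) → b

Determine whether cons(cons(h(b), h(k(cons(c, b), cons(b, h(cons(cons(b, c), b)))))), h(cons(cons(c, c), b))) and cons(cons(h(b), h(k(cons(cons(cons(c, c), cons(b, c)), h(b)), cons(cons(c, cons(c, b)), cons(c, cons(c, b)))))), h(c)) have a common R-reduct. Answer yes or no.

Reduce t₁ = cons(cons(h(b), h(k(cons(c, b), cons(b, h(cons(cons(b, c), b)))))), h(cons(cons(c, c), b))):
1. cons(cons(h(b), h(k(cons(c, b), cons(b, h(cons(cons(b, c), b)))))), h(cons(cons(c, c), b)))  →  cons(cons(c, h(k(cons(c, b), cons(b, h(cons(cons(b, c), b)))))), h(cons(cons(c, c), b)))   [R3 at 1.1]
2. cons(cons(c, h(k(cons(c, b), cons(b, h(cons(cons(b, c), b)))))), h(cons(cons(c, c), b)))  →  cons(cons(c, h(b)), h(cons(cons(c, c), b)))   [R2 at 1.2.1]
3. cons(cons(c, h(b)), h(cons(cons(c, c), b)))  →  cons(cons(c, c), h(cons(cons(c, c), b)))   [R3 at 1.2]
4. cons(cons(c, c), h(cons(cons(c, c), b)))  →  cons(cons(c, c), h(c))   [R1 at 2]
5. cons(cons(c, c), h(c))  →  cons(cons(c, c), b)   [R4 at 2]

Reduce t₂ = cons(cons(h(b), h(k(cons(cons(cons(c, c), cons(b, c)), h(b)), cons(cons(c, cons(c, b)), cons(c, cons(c, b)))))), h(c)):
1. cons(cons(h(b), h(k(cons(cons(cons(c, c), cons(b, c)), h(b)), cons(cons(c, cons(c, b)), cons(c, cons(c, b)))))), h(c))  →  cons(cons(c, h(k(cons(cons(cons(c, c), cons(b, c)), h(b)), cons(cons(c, cons(c, b)), cons(c, cons(c, b)))))), h(c))   [R3 at 1.1]
2. cons(cons(c, h(k(cons(cons(cons(c, c), cons(b, c)), h(b)), cons(cons(c, cons(c, b)), cons(c, cons(c, b)))))), h(c))  →  cons(cons(c, h(b)), h(c))   [R2 at 1.2.1]
3. cons(cons(c, h(b)), h(c))  →  cons(cons(c, c), h(c))   [R3 at 1.2]
4. cons(cons(c, c), h(c))  →  cons(cons(c, c), b)   [R4 at 2]

yes — NF(t₁) = cons(cons(c, c), b), NF(t₂) = cons(cons(c, c), b)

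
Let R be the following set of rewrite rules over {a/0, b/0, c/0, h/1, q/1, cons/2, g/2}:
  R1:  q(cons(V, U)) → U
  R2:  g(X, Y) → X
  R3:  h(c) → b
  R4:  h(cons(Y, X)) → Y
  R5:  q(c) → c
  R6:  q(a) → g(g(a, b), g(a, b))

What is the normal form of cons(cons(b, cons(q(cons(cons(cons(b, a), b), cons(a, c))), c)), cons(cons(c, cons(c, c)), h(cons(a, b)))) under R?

cons(cons(b, cons(cons(a, c), c)), cons(cons(c, cons(c, c)), a))

1. cons(cons(b, cons(q(cons(cons(cons(b, a), b), cons(a, c))), c)), cons(cons(c, cons(c, c)), h(cons(a, b))))  →  cons(cons(b, cons(cons(a, c), c)), cons(cons(c, cons(c, c)), h(cons(a, b))))   [R1 at 1.2.1]
2. cons(cons(b, cons(cons(a, c), c)), cons(cons(c, cons(c, c)), h(cons(a, b))))  →  cons(cons(b, cons(cons(a, c), c)), cons(cons(c, cons(c, c)), a))   [R4 at 2.2]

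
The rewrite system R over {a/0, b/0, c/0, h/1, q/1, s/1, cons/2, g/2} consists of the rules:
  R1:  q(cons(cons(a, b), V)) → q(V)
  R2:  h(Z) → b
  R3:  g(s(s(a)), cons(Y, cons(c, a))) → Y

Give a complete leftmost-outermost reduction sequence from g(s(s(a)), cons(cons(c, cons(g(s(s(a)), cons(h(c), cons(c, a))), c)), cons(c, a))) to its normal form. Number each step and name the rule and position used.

cons(c, cons(b, c))

1. g(s(s(a)), cons(cons(c, cons(g(s(s(a)), cons(h(c), cons(c, a))), c)), cons(c, a)))  →  cons(c, cons(g(s(s(a)), cons(h(c), cons(c, a))), c))   [R3 at ε]
2. cons(c, cons(g(s(s(a)), cons(h(c), cons(c, a))), c))  →  cons(c, cons(h(c), c))   [R3 at 2.1]
3. cons(c, cons(h(c), c))  →  cons(c, cons(b, c))   [R2 at 2.1]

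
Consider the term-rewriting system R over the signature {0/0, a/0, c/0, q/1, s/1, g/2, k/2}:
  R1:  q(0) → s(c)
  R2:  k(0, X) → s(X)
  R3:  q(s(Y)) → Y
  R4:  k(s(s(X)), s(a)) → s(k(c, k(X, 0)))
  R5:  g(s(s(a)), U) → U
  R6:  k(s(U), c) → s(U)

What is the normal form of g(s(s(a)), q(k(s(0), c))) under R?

0

1. g(s(s(a)), q(k(s(0), c)))  →  q(k(s(0), c))   [R5 at ε]
2. q(k(s(0), c))  →  q(s(0))   [R6 at 1]
3. q(s(0))  →  0   [R3 at ε]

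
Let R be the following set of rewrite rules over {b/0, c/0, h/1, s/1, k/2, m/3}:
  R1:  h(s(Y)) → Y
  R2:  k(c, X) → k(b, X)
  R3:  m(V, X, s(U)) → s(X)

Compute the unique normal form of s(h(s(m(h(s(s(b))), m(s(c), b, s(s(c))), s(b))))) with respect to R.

s(s(s(b)))

1. s(h(s(m(h(s(s(b))), m(s(c), b, s(s(c))), s(b)))))  →  s(m(h(s(s(b))), m(s(c), b, s(s(c))), s(b)))   [R1 at 1]
2. s(m(h(s(s(b))), m(s(c), b, s(s(c))), s(b)))  →  s(s(m(s(c), b, s(s(c)))))   [R3 at 1]
3. s(s(m(s(c), b, s(s(c)))))  →  s(s(s(b)))   [R3 at 1.1]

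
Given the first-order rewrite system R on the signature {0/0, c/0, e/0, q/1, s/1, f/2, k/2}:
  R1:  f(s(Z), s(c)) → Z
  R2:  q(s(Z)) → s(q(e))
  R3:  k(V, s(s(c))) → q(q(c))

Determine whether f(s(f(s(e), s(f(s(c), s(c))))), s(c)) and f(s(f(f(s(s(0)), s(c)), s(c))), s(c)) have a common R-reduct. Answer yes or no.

Reduce t₁ = f(s(f(s(e), s(f(s(c), s(c))))), s(c)):
1. f(s(f(s(e), s(f(s(c), s(c))))), s(c))  →  f(s(e), s(f(s(c), s(c))))   [R1 at ε]
2. f(s(e), s(f(s(c), s(c))))  →  f(s(e), s(c))   [R1 at 2.1]
3. f(s(e), s(c))  →  e   [R1 at ε]

Reduce t₂ = f(s(f(f(s(s(0)), s(c)), s(c))), s(c)):
1. f(s(f(f(s(s(0)), s(c)), s(c))), s(c))  →  f(f(s(s(0)), s(c)), s(c))   [R1 at ε]
2. f(f(s(s(0)), s(c)), s(c))  →  f(s(0), s(c))   [R1 at 1]
3. f(s(0), s(c))  →  0   [R1 at ε]

no — NF(t₁) = e, NF(t₂) = 0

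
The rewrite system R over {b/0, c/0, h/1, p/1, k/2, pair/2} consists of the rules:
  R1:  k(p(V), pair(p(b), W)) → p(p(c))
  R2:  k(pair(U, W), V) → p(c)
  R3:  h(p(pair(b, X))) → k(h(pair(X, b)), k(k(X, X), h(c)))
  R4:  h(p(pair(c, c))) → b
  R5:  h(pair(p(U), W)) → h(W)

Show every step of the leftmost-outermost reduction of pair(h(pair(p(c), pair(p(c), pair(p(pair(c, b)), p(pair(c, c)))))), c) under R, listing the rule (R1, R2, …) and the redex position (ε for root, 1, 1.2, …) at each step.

pair(b, c)

1. pair(h(pair(p(c), pair(p(c), pair(p(pair(c, b)), p(pair(c, c)))))), c)  →  pair(h(pair(p(c), pair(p(pair(c, b)), p(pair(c, c))))), c)   [R5 at 1]
2. pair(h(pair(p(c), pair(p(pair(c, b)), p(pair(c, c))))), c)  →  pair(h(pair(p(pair(c, b)), p(pair(c, c)))), c)   [R5 at 1]
3. pair(h(pair(p(pair(c, b)), p(pair(c, c)))), c)  →  pair(h(p(pair(c, c))), c)   [R5 at 1]
4. pair(h(p(pair(c, c))), c)  →  pair(b, c)   [R4 at 1]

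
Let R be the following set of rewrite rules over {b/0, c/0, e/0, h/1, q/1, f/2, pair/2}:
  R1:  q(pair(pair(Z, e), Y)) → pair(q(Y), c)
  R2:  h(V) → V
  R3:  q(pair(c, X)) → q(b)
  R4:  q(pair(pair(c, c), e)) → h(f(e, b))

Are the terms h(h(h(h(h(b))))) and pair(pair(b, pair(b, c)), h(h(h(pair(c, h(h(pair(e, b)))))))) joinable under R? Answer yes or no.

Reduce t₁ = h(h(h(h(h(b))))):
1. h(h(h(h(h(b)))))  →  h(h(h(h(b))))   [R2 at ε]
2. h(h(h(h(b))))  →  h(h(h(b)))   [R2 at ε]
3. h(h(h(b)))  →  h(h(b))   [R2 at ε]
4. h(h(b))  →  h(b)   [R2 at ε]
5. h(b)  →  b   [R2 at ε]

Reduce t₂ = pair(pair(b, pair(b, c)), h(h(h(pair(c, h(h(pair(e, b)))))))):
1. pair(pair(b, pair(b, c)), h(h(h(pair(c, h(h(pair(e, b))))))))  →  pair(pair(b, pair(b, c)), h(h(pair(c, h(h(pair(e, b)))))))   [R2 at 2]
2. pair(pair(b, pair(b, c)), h(h(pair(c, h(h(pair(e, b)))))))  →  pair(pair(b, pair(b, c)), h(pair(c, h(h(pair(e, b))))))   [R2 at 2]
3. pair(pair(b, pair(b, c)), h(pair(c, h(h(pair(e, b))))))  →  pair(pair(b, pair(b, c)), pair(c, h(h(pair(e, b)))))   [R2 at 2]
4. pair(pair(b, pair(b, c)), pair(c, h(h(pair(e, b)))))  →  pair(pair(b, pair(b, c)), pair(c, h(pair(e, b))))   [R2 at 2.2]
5. pair(pair(b, pair(b, c)), pair(c, h(pair(e, b))))  →  pair(pair(b, pair(b, c)), pair(c, pair(e, b)))   [R2 at 2.2]

no — NF(t₁) = b, NF(t₂) = pair(pair(b, pair(b, c)), pair(c, pair(e, b)))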